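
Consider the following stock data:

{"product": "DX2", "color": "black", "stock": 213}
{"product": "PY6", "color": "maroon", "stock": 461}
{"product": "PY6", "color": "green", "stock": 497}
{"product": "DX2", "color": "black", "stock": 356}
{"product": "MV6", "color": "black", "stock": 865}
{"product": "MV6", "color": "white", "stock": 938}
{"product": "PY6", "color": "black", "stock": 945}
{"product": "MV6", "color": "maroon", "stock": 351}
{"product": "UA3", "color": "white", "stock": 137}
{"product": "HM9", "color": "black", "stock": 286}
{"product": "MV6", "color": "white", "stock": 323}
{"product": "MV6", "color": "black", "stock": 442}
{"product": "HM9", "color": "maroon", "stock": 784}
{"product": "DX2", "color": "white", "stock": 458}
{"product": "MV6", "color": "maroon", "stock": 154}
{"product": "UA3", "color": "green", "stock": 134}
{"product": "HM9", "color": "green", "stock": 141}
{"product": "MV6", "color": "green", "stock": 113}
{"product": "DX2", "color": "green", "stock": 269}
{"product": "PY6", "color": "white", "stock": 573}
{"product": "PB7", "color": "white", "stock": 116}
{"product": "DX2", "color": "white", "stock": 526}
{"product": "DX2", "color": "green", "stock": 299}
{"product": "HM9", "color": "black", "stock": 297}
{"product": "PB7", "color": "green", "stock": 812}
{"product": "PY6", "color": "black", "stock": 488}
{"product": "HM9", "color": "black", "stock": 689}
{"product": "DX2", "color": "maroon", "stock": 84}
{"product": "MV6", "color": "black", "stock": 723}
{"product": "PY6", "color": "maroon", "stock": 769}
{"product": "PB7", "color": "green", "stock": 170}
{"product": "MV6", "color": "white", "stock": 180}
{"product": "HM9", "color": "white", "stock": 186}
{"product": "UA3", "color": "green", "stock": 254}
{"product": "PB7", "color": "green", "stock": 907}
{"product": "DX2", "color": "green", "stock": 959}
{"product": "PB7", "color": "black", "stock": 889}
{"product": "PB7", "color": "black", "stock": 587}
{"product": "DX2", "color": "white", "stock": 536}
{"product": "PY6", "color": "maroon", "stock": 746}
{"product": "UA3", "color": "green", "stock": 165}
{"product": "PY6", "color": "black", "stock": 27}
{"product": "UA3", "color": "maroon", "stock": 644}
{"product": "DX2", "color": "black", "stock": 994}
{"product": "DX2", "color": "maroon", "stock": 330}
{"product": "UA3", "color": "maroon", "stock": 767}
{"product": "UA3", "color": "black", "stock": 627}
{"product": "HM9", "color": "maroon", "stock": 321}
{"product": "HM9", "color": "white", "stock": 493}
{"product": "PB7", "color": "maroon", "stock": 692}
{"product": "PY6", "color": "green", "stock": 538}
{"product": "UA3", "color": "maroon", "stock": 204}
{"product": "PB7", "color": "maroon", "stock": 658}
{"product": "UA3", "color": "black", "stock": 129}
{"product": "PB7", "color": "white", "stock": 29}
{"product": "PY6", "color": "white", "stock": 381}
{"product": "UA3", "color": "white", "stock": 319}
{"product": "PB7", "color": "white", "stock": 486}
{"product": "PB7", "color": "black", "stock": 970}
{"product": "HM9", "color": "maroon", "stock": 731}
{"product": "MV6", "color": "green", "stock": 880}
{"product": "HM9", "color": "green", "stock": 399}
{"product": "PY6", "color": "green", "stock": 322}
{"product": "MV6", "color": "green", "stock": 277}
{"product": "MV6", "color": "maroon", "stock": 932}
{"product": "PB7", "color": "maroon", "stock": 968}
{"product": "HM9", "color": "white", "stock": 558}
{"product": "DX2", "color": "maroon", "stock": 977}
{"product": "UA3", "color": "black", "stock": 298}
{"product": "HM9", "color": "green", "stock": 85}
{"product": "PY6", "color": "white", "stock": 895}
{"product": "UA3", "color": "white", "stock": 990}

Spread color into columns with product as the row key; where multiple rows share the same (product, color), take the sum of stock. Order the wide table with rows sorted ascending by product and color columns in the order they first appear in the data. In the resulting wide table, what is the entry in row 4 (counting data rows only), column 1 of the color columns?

With rows sorted ascending by product, row 4 is product=PB7. color columns in first-appearance order: black, maroon, green, white; column 1 is black.
Long rows with product=PB7, color=black: 889 + 587 + 970 = 2446.

2446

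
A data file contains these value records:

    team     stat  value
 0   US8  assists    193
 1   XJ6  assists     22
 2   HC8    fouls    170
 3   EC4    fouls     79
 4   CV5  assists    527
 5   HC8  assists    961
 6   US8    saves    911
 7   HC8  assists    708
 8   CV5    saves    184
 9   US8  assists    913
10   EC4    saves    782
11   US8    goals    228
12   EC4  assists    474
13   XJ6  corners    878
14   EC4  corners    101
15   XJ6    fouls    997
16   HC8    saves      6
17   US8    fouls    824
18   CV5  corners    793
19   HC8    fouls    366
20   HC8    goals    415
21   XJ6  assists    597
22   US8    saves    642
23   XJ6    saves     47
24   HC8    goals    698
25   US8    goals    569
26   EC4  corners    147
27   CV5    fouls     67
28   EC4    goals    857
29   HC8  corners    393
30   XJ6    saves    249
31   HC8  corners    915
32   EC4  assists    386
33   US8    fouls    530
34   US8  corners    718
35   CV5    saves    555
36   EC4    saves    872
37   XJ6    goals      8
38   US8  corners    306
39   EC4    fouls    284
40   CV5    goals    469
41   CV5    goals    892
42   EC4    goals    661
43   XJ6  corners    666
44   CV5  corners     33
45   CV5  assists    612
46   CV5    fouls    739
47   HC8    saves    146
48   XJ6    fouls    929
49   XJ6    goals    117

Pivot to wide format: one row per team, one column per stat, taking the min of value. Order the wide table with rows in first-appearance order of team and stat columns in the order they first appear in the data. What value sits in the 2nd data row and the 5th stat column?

666

With rows in first-appearance order of team, row 2 is team=XJ6. stat columns in first-appearance order: assists, fouls, saves, goals, corners; column 5 is corners.
Long rows with team=XJ6, stat=corners: min(878, 666) = 666.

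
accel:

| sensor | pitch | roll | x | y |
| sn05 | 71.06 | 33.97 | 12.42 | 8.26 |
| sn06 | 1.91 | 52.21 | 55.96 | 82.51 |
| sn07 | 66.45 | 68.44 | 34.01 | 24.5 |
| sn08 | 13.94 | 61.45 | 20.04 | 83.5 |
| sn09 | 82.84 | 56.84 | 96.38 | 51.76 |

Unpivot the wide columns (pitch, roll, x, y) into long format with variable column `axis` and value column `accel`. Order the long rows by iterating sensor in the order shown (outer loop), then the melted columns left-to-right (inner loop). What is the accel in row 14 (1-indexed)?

61.45

20 rows total (5 × 4). Row 14: index ⌊(14-1)/4⌋ = 3 into sensor → sn08; (14-1) mod 4 = 1 into the melted columns → roll.
So row 14 is (sn08, roll, 61.45); accel = 61.45.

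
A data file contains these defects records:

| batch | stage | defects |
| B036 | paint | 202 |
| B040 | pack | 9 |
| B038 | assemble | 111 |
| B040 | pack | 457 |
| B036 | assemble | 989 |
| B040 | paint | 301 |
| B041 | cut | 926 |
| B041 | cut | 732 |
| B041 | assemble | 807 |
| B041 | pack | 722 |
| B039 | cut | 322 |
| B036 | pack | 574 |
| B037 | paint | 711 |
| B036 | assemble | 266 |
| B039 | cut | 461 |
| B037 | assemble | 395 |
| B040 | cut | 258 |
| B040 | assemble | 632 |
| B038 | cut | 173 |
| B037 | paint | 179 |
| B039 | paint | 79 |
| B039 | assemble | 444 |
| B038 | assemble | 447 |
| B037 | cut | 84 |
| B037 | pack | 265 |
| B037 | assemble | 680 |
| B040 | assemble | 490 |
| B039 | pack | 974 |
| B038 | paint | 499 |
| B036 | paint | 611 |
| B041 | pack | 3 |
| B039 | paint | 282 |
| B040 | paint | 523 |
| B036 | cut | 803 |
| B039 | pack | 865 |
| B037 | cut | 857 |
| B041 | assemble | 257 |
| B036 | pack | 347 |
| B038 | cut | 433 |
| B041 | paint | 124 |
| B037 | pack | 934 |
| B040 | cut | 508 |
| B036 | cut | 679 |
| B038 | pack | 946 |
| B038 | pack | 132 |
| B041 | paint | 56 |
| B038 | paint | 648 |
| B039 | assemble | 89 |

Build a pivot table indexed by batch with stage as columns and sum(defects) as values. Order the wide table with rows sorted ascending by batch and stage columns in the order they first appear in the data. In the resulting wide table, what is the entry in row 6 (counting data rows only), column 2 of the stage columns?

725

With rows sorted ascending by batch, row 6 is batch=B041. stage columns in first-appearance order: paint, pack, assemble, cut; column 2 is pack.
Long rows with batch=B041, stage=pack: 722 + 3 = 725.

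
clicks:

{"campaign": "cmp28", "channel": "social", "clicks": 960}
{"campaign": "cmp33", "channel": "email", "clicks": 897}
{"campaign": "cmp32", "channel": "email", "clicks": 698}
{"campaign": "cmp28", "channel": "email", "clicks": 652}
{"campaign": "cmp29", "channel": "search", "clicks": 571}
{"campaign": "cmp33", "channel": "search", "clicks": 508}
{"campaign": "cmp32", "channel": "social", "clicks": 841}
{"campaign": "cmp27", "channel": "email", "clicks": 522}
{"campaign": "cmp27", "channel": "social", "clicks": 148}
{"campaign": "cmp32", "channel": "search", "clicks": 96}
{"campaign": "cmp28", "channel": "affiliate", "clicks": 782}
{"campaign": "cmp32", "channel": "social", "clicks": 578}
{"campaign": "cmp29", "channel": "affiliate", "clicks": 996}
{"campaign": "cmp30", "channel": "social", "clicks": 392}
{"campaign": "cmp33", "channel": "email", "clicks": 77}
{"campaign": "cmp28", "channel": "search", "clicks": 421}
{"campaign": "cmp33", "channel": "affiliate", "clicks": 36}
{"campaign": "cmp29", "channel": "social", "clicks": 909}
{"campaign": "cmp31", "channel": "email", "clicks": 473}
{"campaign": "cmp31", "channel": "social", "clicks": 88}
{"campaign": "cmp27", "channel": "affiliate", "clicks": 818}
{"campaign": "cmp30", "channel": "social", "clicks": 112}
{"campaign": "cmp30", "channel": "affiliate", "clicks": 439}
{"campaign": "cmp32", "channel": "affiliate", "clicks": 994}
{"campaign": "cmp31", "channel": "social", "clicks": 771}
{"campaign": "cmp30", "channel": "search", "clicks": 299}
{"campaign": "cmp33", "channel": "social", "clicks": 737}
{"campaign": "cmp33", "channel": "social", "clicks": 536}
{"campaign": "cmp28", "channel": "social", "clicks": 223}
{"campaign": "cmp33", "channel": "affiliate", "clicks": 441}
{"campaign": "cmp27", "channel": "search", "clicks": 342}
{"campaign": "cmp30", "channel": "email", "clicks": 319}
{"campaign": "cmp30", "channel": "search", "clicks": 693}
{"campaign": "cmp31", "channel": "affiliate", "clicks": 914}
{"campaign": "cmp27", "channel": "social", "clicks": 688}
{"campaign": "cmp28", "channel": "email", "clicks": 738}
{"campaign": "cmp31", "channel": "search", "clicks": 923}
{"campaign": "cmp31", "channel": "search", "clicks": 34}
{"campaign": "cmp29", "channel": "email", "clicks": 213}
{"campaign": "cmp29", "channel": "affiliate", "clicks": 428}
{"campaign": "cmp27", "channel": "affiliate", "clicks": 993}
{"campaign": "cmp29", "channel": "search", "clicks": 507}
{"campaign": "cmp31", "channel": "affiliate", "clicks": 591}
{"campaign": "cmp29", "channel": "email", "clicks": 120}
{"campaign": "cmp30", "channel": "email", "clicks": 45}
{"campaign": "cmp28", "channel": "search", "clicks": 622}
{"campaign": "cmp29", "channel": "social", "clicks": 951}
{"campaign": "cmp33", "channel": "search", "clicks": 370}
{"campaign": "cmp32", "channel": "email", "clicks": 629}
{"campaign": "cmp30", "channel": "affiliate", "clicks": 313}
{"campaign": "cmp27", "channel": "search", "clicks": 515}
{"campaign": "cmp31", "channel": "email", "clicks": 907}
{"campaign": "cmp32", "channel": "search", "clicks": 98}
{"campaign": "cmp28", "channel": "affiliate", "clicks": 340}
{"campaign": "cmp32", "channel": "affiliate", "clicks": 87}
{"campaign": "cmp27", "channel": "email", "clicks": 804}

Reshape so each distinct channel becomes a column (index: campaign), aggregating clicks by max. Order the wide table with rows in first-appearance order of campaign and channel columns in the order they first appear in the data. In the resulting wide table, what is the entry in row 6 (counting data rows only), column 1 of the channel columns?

392

With rows in first-appearance order of campaign, row 6 is campaign=cmp30. channel columns in first-appearance order: social, email, search, affiliate; column 1 is social.
Long rows with campaign=cmp30, channel=social: max(392, 112) = 392.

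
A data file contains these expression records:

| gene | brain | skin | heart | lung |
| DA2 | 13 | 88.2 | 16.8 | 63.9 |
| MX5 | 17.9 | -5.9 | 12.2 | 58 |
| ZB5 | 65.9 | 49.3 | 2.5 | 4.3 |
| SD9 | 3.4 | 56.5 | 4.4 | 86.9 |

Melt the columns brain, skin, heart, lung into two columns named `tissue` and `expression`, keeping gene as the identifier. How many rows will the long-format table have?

4 gene values × 4 melted columns = 16 rows.

16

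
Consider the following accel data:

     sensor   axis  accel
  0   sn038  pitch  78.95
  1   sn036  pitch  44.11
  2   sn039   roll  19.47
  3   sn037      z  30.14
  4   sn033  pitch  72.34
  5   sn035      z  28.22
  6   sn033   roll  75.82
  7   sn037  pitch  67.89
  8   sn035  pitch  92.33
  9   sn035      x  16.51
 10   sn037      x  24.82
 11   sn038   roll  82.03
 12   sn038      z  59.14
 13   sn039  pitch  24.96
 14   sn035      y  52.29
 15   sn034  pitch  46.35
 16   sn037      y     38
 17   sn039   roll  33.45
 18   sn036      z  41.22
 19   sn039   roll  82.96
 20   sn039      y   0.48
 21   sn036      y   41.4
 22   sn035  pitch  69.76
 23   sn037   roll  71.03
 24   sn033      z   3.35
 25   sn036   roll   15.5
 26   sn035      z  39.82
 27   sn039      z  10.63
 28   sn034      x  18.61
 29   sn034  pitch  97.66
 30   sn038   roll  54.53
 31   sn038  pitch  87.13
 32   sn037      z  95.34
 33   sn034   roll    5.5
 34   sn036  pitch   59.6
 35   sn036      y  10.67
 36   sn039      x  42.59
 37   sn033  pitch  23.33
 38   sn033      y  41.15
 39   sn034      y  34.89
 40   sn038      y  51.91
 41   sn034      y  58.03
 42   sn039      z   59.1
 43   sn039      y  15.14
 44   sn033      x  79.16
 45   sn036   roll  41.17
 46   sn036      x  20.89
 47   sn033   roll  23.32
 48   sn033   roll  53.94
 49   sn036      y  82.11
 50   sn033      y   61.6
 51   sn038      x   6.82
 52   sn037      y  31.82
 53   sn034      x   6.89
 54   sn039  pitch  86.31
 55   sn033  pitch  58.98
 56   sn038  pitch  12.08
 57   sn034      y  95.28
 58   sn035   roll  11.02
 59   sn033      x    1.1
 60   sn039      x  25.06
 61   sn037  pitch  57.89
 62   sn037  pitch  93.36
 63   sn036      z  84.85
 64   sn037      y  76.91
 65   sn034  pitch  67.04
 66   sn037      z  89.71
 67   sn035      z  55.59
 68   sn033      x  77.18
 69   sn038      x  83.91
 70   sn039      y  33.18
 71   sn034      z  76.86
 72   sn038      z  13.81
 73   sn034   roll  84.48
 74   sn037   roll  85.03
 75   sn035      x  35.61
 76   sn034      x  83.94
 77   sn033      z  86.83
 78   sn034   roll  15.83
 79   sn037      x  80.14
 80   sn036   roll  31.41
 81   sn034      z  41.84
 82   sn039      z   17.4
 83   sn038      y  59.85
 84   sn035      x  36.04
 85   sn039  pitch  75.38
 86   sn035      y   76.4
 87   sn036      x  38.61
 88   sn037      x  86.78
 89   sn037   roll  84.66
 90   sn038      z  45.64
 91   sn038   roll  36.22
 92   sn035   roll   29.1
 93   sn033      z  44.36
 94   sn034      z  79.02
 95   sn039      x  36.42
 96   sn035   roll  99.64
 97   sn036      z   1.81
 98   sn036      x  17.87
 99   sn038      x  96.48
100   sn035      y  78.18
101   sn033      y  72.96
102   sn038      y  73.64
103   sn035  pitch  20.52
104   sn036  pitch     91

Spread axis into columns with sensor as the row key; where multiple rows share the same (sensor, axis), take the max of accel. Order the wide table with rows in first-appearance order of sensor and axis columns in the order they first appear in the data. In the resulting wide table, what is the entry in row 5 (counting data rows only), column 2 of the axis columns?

75.82

With rows in first-appearance order of sensor, row 5 is sensor=sn033. axis columns in first-appearance order: pitch, roll, z, x, y; column 2 is roll.
Long rows with sensor=sn033, axis=roll: max(75.82, 23.32, 53.94) = 75.82.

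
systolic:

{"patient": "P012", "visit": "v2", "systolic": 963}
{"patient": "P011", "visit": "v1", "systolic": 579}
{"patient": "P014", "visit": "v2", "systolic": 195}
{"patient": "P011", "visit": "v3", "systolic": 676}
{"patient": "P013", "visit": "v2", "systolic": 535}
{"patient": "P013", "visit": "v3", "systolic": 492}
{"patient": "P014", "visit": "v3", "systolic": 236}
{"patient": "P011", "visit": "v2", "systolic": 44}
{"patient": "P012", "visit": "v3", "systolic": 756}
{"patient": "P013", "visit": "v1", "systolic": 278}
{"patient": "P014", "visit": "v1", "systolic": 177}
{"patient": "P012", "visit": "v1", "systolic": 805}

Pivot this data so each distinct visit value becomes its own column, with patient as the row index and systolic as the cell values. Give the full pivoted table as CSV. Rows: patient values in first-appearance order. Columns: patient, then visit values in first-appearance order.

patient,v2,v1,v3
P012,963,805,756
P011,44,579,676
P014,195,177,236
P013,535,278,492

Columns: patient plus the 3 distinct visit values (v2, v1, v3).
For example, row P012 column v2 takes systolic=963 from the long row (P012, v2).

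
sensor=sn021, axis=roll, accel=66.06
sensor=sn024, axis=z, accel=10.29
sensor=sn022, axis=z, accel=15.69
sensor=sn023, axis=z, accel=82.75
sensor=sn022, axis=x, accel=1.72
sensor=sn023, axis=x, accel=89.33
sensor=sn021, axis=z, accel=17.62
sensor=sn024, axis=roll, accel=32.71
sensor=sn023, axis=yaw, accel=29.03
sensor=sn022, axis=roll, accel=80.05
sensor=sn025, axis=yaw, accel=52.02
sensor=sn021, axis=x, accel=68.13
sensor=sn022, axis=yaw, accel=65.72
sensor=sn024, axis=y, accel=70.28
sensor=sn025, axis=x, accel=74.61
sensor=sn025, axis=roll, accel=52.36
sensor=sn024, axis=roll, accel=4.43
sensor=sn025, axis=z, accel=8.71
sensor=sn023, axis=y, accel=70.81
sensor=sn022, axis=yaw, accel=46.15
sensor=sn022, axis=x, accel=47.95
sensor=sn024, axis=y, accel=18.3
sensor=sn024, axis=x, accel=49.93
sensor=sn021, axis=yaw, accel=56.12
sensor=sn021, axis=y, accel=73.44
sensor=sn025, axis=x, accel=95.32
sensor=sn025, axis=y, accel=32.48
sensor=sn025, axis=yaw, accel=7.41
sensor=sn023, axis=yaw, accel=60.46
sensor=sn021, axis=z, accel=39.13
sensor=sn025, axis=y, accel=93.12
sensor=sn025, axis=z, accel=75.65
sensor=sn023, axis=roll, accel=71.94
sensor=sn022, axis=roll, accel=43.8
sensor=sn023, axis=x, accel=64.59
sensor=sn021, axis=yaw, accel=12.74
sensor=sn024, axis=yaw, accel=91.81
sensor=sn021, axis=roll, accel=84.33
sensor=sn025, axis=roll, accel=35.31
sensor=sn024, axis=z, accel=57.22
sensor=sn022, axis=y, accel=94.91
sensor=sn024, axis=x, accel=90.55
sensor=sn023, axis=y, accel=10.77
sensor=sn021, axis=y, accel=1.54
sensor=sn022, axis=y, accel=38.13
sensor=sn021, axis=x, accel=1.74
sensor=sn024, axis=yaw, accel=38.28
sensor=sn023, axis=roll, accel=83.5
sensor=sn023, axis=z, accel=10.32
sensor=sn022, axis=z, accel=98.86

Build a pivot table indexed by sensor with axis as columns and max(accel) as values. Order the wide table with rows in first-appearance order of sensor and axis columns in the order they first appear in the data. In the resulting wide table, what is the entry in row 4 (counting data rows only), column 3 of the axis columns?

89.33

With rows in first-appearance order of sensor, row 4 is sensor=sn023. axis columns in first-appearance order: roll, z, x, yaw, y; column 3 is x.
Long rows with sensor=sn023, axis=x: max(89.33, 64.59) = 89.33.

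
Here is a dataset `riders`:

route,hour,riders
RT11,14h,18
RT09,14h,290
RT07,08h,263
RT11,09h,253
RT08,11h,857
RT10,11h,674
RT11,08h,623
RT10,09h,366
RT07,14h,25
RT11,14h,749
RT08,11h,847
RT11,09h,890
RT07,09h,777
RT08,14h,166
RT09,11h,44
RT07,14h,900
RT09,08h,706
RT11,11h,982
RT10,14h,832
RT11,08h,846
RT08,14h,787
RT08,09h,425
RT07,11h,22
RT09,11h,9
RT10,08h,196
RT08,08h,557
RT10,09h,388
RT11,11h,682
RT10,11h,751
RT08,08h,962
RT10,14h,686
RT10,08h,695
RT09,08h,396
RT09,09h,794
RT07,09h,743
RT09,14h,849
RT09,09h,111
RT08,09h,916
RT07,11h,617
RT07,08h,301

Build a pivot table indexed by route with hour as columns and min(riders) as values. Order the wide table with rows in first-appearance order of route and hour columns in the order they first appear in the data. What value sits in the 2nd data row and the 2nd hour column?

396

With rows in first-appearance order of route, row 2 is route=RT09. hour columns in first-appearance order: 14h, 08h, 09h, 11h; column 2 is 08h.
Long rows with route=RT09, hour=08h: min(706, 396) = 396.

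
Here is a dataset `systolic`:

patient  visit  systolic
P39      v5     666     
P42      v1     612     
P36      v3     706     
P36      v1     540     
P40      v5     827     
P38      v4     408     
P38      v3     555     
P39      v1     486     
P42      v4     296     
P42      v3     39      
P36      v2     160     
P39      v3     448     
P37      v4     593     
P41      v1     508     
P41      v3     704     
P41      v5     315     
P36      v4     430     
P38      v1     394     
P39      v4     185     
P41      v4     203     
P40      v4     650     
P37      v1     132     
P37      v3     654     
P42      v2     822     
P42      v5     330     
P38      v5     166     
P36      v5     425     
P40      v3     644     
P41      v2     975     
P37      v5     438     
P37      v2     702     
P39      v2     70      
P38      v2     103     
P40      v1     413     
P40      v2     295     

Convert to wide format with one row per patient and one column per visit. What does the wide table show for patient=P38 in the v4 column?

408

Wide layout: rows indexed by patient, columns are the 5 distinct visit values (v5, v1, v3, v4, v2).
Cell (patient=P38, visit=v4) draws from the long row where patient=P38 and visit=v4, which has systolic=408.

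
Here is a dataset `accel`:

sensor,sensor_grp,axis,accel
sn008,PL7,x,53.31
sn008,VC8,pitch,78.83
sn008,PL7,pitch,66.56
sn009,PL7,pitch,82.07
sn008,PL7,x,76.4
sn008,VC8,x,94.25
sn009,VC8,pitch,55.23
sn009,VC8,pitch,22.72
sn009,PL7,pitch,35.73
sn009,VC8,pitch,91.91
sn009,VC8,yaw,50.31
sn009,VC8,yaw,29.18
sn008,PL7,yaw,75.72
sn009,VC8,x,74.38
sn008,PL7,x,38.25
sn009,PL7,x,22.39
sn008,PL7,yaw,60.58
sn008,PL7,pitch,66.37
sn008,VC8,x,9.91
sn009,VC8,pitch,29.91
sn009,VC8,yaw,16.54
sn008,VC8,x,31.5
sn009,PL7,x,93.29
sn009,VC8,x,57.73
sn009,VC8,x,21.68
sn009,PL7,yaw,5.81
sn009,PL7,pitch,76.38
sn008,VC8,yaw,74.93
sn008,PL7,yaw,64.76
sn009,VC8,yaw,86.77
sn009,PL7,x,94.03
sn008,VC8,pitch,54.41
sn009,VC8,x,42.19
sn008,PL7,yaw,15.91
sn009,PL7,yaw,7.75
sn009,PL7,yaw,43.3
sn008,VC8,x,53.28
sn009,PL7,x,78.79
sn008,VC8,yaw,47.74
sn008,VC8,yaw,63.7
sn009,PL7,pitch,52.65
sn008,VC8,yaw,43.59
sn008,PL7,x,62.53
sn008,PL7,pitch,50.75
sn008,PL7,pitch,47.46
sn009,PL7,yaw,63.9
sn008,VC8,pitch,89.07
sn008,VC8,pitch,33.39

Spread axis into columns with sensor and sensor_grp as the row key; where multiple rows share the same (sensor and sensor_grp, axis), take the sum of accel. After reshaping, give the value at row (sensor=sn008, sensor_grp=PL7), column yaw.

216.97

Rows with sensor=sn008, sensor_grp=PL7 and axis=yaw: accel values are 75.72, 60.58, 64.76, 15.91.
75.72 + 60.58 + 64.76 + 15.91 = 216.97.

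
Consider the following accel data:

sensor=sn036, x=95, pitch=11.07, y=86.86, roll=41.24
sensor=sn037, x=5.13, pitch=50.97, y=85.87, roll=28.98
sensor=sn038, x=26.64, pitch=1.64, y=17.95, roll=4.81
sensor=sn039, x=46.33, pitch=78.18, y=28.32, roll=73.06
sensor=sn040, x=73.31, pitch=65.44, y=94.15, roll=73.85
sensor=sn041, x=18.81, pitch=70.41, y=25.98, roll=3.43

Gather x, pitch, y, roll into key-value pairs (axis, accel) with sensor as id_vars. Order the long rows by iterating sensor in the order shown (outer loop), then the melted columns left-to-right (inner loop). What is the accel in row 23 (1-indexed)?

24 rows total (6 × 4). Row 23: index ⌊(23-1)/4⌋ = 5 into sensor → sn041; (23-1) mod 4 = 2 into the melted columns → y.
So row 23 is (sn041, y, 25.98); accel = 25.98.

25.98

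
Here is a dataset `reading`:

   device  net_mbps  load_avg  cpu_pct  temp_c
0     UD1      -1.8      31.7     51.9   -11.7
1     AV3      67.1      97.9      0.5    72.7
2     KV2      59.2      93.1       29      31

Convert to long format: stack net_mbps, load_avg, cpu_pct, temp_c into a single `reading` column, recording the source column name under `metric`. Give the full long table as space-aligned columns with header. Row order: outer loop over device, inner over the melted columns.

Each (device, column) pair becomes one row: 3 × 4 = 12 rows.
For example, (UD1, net_mbps) → reading=-1.8.

device  metric    reading
UD1     net_mbps  -1.8   
UD1     load_avg  31.7   
UD1     cpu_pct   51.9   
UD1     temp_c    -11.7  
AV3     net_mbps  67.1   
AV3     load_avg  97.9   
AV3     cpu_pct   0.5    
AV3     temp_c    72.7   
KV2     net_mbps  59.2   
KV2     load_avg  93.1   
KV2     cpu_pct   29     
KV2     temp_c    31     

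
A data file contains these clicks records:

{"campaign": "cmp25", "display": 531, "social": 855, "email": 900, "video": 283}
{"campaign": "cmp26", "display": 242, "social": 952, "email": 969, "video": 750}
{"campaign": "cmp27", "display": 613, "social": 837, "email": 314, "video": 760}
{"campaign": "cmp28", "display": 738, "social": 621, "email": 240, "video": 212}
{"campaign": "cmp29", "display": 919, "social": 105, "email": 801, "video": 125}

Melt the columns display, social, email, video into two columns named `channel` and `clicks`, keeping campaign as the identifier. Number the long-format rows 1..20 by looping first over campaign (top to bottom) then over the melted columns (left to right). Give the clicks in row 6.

952

20 rows total (5 × 4). Row 6: index ⌊(6-1)/4⌋ = 1 into campaign → cmp26; (6-1) mod 4 = 1 into the melted columns → social.
So row 6 is (cmp26, social, 952); clicks = 952.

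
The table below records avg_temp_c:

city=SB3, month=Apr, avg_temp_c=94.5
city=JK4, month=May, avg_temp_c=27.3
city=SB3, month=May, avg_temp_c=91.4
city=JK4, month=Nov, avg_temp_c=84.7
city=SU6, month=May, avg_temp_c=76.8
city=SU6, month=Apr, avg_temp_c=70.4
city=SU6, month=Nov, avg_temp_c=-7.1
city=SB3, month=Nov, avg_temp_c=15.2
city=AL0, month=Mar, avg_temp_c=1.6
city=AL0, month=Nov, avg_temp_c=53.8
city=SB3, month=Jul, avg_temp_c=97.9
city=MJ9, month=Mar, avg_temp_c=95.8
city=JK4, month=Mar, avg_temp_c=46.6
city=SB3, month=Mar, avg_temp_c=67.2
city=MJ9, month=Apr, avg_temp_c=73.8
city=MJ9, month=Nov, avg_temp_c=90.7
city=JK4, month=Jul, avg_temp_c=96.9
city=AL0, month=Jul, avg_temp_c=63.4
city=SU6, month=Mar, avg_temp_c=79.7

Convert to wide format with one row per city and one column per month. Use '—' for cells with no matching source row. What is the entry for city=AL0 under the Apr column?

No long-format row has city=AL0 and month=Apr, so the cell is —.

—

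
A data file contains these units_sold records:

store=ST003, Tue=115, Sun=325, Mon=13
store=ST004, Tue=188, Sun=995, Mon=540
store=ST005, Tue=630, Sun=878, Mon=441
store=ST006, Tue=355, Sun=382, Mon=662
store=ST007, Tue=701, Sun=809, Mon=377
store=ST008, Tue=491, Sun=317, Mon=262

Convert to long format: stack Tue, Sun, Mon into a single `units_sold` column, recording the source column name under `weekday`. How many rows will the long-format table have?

18

6 store values × 3 melted columns = 18 rows.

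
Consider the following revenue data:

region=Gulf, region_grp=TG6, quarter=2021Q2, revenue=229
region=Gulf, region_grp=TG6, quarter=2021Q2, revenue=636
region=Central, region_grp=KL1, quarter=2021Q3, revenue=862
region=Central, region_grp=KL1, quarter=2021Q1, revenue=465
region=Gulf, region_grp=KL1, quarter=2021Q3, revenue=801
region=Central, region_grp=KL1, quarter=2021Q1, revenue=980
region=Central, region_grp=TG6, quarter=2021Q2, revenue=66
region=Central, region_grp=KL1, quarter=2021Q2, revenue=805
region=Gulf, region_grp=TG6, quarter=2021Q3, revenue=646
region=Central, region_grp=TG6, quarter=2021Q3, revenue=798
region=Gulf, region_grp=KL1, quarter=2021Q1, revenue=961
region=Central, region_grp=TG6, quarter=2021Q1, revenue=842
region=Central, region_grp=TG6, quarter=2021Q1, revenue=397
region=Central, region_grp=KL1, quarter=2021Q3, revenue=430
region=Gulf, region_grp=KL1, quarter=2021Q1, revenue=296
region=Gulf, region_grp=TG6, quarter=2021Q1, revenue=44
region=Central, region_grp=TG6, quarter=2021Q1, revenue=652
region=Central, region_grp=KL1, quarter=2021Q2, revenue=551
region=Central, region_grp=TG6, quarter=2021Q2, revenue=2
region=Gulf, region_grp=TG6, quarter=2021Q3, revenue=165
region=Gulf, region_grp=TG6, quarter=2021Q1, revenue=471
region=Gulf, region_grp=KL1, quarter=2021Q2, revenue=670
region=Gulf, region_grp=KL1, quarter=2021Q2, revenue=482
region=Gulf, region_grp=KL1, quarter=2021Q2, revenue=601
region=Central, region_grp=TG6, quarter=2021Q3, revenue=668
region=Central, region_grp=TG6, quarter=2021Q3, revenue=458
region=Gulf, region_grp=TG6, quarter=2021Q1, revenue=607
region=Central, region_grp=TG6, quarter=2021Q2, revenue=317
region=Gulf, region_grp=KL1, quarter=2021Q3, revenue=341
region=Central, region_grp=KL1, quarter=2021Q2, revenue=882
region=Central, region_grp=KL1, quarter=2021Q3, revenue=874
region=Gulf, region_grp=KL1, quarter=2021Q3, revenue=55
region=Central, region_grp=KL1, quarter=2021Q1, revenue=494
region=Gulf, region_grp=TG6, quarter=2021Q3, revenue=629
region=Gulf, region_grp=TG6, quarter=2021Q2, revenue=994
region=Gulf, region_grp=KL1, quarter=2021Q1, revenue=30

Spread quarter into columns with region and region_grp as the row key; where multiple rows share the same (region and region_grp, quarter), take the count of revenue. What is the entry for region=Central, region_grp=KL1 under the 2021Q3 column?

Rows with region=Central, region_grp=KL1 and quarter=2021Q3: revenue values are 862, 430, 874.
3 rows match — count = 3.

3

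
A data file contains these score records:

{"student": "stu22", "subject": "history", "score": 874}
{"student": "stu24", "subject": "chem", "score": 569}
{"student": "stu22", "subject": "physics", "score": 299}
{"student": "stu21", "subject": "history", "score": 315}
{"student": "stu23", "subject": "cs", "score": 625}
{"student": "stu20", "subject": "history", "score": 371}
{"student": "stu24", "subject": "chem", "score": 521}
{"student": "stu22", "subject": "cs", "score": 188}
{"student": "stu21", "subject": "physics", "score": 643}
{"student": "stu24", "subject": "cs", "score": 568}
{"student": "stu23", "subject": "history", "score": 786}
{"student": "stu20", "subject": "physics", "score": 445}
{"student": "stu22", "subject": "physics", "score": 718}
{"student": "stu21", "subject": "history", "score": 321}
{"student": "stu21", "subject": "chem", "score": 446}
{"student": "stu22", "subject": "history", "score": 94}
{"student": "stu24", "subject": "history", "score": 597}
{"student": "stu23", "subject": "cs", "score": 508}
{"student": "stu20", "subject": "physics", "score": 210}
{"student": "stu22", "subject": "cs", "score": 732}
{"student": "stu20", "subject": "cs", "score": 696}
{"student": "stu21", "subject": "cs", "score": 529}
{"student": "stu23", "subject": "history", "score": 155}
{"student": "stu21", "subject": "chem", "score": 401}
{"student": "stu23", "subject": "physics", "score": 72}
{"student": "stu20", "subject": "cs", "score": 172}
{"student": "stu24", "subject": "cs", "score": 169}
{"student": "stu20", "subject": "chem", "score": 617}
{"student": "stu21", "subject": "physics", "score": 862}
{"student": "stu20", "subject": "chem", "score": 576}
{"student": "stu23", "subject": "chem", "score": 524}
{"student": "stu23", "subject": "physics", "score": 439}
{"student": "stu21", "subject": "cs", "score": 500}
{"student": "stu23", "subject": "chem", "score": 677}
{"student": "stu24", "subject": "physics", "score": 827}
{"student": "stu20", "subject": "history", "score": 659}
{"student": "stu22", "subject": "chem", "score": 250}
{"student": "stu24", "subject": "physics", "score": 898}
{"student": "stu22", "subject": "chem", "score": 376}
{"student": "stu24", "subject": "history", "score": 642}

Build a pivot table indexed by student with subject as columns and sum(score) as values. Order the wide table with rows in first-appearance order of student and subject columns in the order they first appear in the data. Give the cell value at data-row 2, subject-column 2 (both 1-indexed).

With rows in first-appearance order of student, row 2 is student=stu24. subject columns in first-appearance order: history, chem, physics, cs; column 2 is chem.
Long rows with student=stu24, subject=chem: 569 + 521 = 1090.

1090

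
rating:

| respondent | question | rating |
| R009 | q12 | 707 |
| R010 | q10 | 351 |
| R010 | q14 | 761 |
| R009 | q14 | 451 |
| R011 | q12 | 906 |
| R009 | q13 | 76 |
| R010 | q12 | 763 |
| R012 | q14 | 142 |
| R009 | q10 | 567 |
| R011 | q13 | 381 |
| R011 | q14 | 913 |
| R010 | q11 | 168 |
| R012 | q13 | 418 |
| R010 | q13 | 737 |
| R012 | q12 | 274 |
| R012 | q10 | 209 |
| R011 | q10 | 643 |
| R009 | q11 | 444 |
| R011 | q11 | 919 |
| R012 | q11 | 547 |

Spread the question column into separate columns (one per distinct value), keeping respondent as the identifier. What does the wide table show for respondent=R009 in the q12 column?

707

Wide layout: rows indexed by respondent, columns are the 5 distinct question values (q12, q10, q14, q13, q11).
Cell (respondent=R009, question=q12) draws from the long row where respondent=R009 and question=q12, which has rating=707.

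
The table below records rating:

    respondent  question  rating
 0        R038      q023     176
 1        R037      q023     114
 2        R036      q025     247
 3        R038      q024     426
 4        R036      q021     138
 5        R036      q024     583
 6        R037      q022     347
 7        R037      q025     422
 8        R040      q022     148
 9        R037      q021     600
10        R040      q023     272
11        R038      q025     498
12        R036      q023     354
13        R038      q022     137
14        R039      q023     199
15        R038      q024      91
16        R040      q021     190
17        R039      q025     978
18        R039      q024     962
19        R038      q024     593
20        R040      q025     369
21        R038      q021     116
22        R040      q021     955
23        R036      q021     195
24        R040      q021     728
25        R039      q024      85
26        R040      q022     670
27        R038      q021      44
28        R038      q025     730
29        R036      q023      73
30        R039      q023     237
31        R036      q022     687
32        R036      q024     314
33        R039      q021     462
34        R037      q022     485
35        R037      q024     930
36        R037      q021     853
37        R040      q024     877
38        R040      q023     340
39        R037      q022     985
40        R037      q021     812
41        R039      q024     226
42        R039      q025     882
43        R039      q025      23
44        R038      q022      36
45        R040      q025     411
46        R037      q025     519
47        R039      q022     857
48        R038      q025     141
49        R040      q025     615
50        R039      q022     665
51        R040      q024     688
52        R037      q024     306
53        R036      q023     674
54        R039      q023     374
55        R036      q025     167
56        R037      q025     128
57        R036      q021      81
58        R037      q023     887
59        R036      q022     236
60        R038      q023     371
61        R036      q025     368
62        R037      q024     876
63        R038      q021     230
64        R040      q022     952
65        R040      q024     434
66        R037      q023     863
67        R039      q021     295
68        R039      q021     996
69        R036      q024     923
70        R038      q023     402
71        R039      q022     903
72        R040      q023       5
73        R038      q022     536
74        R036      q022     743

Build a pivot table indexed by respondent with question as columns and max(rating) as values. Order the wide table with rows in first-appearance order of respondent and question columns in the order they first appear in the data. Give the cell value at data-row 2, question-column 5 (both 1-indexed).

With rows in first-appearance order of respondent, row 2 is respondent=R037. question columns in first-appearance order: q023, q025, q024, q021, q022; column 5 is q022.
Long rows with respondent=R037, question=q022: max(347, 485, 985) = 985.

985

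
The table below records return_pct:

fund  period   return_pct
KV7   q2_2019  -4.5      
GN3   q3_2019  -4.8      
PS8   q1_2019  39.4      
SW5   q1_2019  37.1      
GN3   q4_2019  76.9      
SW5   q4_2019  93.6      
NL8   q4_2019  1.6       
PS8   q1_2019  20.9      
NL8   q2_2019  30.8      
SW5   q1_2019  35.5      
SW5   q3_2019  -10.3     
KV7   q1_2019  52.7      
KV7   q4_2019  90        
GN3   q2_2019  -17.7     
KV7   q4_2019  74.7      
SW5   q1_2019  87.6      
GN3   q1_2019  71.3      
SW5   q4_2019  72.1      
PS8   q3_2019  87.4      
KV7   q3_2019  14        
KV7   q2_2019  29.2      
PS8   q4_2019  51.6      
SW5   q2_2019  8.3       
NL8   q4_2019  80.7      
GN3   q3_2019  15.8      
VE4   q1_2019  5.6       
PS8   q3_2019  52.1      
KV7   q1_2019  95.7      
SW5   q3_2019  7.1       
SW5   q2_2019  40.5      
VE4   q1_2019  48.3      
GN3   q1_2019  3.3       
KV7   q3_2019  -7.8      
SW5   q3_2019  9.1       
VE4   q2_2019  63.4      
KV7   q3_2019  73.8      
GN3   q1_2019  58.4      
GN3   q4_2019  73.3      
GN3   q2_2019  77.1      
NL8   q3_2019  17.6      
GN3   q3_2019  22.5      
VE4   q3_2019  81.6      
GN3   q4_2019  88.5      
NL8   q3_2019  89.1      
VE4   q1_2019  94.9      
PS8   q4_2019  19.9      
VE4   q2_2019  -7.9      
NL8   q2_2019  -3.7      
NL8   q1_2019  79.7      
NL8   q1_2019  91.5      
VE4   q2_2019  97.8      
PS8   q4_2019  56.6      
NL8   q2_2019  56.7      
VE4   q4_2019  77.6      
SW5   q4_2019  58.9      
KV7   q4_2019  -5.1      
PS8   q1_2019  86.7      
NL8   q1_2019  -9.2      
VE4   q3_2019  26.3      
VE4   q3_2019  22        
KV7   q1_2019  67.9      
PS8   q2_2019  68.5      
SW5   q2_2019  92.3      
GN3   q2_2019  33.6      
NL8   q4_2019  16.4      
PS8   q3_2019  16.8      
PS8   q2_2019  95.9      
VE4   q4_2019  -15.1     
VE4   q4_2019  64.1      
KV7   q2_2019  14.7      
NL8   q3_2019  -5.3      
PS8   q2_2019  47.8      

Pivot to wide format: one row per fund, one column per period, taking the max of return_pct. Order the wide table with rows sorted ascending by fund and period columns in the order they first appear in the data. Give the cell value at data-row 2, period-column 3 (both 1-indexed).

95.7

With rows sorted ascending by fund, row 2 is fund=KV7. period columns in first-appearance order: q2_2019, q3_2019, q1_2019, q4_2019; column 3 is q1_2019.
Long rows with fund=KV7, period=q1_2019: max(52.7, 95.7, 67.9) = 95.7.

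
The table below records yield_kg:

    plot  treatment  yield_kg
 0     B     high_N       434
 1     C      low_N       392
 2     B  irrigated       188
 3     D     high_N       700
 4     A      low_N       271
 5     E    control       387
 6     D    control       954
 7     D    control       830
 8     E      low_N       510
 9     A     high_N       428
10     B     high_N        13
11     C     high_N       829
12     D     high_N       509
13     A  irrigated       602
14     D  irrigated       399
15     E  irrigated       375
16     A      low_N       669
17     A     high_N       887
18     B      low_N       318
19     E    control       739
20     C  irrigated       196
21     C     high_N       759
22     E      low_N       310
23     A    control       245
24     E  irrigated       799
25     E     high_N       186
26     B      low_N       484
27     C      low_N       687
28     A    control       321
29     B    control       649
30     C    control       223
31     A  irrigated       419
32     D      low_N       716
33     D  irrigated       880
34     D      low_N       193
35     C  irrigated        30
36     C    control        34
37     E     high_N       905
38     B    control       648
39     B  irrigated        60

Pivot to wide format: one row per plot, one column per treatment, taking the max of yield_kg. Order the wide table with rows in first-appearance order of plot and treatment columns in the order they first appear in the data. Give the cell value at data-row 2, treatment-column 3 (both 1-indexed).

196

With rows in first-appearance order of plot, row 2 is plot=C. treatment columns in first-appearance order: high_N, low_N, irrigated, control; column 3 is irrigated.
Long rows with plot=C, treatment=irrigated: max(196, 30) = 196.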